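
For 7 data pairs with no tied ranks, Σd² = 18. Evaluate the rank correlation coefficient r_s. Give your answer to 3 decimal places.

0.679

ρ = 1 − 6Σd² / [n(n²−1)] = 1 − 6×18 / (7×48)
  = 1 − 108/336 = 1 − 0.3214 ≈ 0.679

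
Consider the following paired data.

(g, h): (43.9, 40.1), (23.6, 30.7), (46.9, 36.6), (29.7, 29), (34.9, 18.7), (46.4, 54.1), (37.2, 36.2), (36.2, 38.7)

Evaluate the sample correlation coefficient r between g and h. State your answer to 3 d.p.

0.619

n = 8, Σg = 298.8, Σh = 284.1, Σg² = 11631.12, Σh² = 10815.69, Σgh = 10973.2
nΣgh − ΣgΣh = 87785.6 − 84889.08 = 2896.52
nΣg² − (Σg)² = 93048.96 − 89281.44 = 3767.52; nΣh² − (Σh)² = 86525.52 − 80712.81 = 5812.71
r = 2896.52 / √(3767.52 × 5812.71) = 2896.52 / 4679.6903 ≈ 0.619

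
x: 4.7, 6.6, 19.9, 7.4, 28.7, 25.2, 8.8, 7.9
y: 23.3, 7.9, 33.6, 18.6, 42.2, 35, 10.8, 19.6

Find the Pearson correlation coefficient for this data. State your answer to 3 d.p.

0.879

n = 8, Σx = 109.2, Σy = 191, Σx² = 2115, Σy² = 5586.86, Σxy = 3310.95
nΣxy − ΣxΣy = 26487.6 − 20857.2 = 5630.4
nΣx² − (Σx)² = 16920 − 11924.64 = 4995.36; nΣy² − (Σy)² = 44694.88 − 36481 = 8213.88
r = 5630.4 / √(4995.36 × 8213.88) = 5630.4 / 6405.5669 ≈ 0.879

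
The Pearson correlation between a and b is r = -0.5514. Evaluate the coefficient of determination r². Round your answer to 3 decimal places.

0.304

r² = (-0.5514)² = 0.304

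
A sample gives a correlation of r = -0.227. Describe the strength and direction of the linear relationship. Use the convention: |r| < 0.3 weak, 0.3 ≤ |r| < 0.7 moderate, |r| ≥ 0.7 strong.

weak negative

r = -0.227 < 0 so the relationship is negative.
|r| = 0.227, which falls in the weak range.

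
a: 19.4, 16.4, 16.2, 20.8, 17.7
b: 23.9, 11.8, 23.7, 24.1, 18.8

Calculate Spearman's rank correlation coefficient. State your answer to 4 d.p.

Rank a: 4, 2, 1, 5, 3
Rank b: 4, 1, 3, 5, 2
d = rank(a) − rank(b): 0, 1, -2, 0, 1; Σd² = 6
ρ = 1 − 6Σd² / [n(n²−1)] = 1 − 6×6 / (5×24) = 1 − 36/120 ≈ 0.7000

0.7000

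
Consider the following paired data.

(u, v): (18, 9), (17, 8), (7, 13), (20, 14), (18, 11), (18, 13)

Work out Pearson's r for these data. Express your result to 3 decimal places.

n = 6, Σu = 98, Σv = 68, Σu² = 1710, Σv² = 800, Σuv = 1101
nΣuv − ΣuΣv = 6606 − 6664 = -58
nΣu² − (Σu)² = 10260 − 9604 = 656; nΣv² − (Σv)² = 4800 − 4624 = 176
r = -58 / √(656 × 176) = -58 / 339.7882 ≈ -0.171

-0.171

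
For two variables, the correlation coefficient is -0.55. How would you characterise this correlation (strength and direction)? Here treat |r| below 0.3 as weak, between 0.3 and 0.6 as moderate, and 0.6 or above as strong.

r = -0.55 < 0 so the relationship is negative.
|r| = 0.55, which falls in the moderate range.

moderate negative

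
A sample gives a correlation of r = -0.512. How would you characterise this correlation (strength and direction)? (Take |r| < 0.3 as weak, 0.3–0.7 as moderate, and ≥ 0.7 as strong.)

r = -0.512 < 0 so the relationship is negative.
|r| = 0.512, which falls in the moderate range.

moderate negative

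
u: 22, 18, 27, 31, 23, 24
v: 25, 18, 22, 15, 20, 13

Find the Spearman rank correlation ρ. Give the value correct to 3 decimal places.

Rank u: 2, 1, 5, 6, 3, 4
Rank v: 6, 3, 5, 2, 4, 1
d = rank(u) − rank(v): -4, -2, 0, 4, -1, 3; Σd² = 46
ρ = 1 − 6Σd² / [n(n²−1)] = 1 − 6×46 / (6×35) = 1 − 276/210 ≈ -0.314

-0.314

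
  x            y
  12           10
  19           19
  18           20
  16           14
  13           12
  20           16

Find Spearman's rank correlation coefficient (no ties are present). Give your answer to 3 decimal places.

Rank x: 1, 5, 4, 3, 2, 6
Rank y: 1, 5, 6, 3, 2, 4
d = rank(x) − rank(y): 0, 0, -2, 0, 0, 2; Σd² = 8
ρ = 1 − 6Σd² / [n(n²−1)] = 1 − 6×8 / (6×35) = 1 − 48/210 ≈ 0.771

0.771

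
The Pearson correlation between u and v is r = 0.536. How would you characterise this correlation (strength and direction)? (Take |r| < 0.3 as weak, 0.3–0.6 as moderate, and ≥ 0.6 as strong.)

r = 0.536 > 0 so the relationship is positive.
|r| = 0.536, which falls in the moderate range.

moderate positive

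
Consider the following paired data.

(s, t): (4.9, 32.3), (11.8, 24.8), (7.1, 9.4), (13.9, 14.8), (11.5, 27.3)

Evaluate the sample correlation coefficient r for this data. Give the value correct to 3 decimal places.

-0.225

n = 5, Σs = 49.2, Σt = 108.6, Σs² = 539.12, Σt² = 2711.02, Σst = 1037.32
nΣst − ΣsΣt = 5186.6 − 5343.12 = -156.52
nΣs² − (Σs)² = 2695.6 − 2420.64 = 274.96; nΣt² − (Σt)² = 13555.1 − 11793.96 = 1761.14
r = -156.52 / √(274.96 × 1761.14) = -156.52 / 695.8757 ≈ -0.225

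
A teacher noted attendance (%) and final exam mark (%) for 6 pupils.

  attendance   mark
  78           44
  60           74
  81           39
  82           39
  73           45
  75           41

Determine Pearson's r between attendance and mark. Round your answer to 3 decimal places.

-0.950

n = 6, Σx = 449, Σy = 282, Σx² = 33923, Σy² = 14160, Σxy = 20589
nΣxy − ΣxΣy = 123534 − 126618 = -3084
nΣx² − (Σx)² = 203538 − 201601 = 1937; nΣy² − (Σy)² = 84960 − 79524 = 5436
r = -3084 / √(1937 × 5436) = -3084 / 3244.9240 ≈ -0.950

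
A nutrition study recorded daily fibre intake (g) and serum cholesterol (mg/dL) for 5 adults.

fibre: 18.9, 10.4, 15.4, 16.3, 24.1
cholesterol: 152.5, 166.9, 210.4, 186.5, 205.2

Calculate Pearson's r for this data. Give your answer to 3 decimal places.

n = 5, Σx = 85.1, Σy = 921.5, Σx² = 1549.03, Σy² = 172269.31, Σxy = 15843.44
nΣxy − ΣxΣy = 79217.2 − 78419.65 = 797.55
nΣx² − (Σx)² = 7745.15 − 7242.01 = 503.14; nΣy² − (Σy)² = 861346.55 − 849162.25 = 12184.3
r = 797.55 / √(503.14 × 12184.3) = 797.55 / 2475.9662 ≈ 0.322

0.322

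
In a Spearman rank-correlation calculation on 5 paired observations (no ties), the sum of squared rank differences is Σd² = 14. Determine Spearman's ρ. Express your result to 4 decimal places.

0.3000

ρ = 1 − 6Σd² / [n(n²−1)] = 1 − 6×14 / (5×24)
  = 1 − 84/120 = 1 − 0.70000 ≈ 0.3000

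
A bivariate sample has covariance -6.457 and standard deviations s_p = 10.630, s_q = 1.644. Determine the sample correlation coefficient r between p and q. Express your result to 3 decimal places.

-0.369

r = Cov(p,q) / (s_p · s_q) = -6.457 / (10.630 × 1.644)
  = -6.457 / 17.4757 ≈ -0.369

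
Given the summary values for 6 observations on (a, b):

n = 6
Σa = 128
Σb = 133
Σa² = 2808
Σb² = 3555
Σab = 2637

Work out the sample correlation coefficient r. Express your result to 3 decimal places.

-0.925

r = (nΣab − ΣaΣb) / √[(nΣa² − (Σa)²)(nΣb² − (Σb)²)]
Numerator: 6×2637 − 128×133 = -1202
Denominator: √[(16848 − 16384)(21330 − 17689)] = √[464 × 3641] = 1299.7784
r = -1202 / 1299.7784 ≈ -0.925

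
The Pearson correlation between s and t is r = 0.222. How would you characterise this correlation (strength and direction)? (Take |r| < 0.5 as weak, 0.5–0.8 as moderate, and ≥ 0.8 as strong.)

weak positive

r = 0.222 > 0 so the relationship is positive.
|r| = 0.222, which falls in the weak range.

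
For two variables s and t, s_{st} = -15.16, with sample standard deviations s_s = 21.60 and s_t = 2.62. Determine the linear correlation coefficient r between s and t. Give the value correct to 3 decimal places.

r = Cov(s,t) / (s_s · s_t) = -15.16 / (21.60 × 2.62)
  = -15.16 / 56.5920 ≈ -0.268

-0.268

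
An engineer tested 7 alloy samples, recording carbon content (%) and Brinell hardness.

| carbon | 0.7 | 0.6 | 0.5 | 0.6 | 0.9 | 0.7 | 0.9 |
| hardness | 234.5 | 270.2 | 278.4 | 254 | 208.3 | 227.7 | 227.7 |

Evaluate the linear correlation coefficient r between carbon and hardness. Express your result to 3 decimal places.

n = 7, Σx = 4.9, Σy = 1700.8, Σx² = 3.57, Σy² = 417104.32, Σxy = 1169.66
nΣxy − ΣxΣy = 8187.62 − 8333.92 = -146.3
nΣx² − (Σx)² = 24.99 − 24.01 = 0.98; nΣy² − (Σy)² = 2919730.24 − 2892720.64 = 27009.6
r = -146.3 / √(0.98 × 27009.6) = -146.3 / 162.6942 ≈ -0.899

-0.899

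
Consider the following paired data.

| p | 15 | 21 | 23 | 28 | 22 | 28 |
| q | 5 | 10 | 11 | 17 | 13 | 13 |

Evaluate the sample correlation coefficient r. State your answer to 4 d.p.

0.9105

n = 6, Σp = 137, Σq = 69, Σp² = 3247, Σq² = 873, Σpq = 1664
nΣpq − ΣpΣq = 9984 − 9453 = 531
nΣp² − (Σp)² = 19482 − 18769 = 713; nΣq² − (Σq)² = 5238 − 4761 = 477
r = 531 / √(713 × 477) = 531 / 583.1818 ≈ 0.9105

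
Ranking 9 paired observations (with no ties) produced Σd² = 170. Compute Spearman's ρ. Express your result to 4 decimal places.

ρ = 1 − 6Σd² / [n(n²−1)] = 1 − 6×170 / (9×80)
  = 1 − 1020/720 = 1 − 1.41667 ≈ -0.4167

-0.4167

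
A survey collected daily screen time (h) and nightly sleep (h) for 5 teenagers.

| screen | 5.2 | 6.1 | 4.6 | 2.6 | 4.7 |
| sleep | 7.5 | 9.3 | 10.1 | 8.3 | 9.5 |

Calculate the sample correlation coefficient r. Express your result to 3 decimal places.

n = 5, Σx = 23.2, Σy = 44.7, Σx² = 114.26, Σy² = 403.89, Σxy = 208.42
nΣxy − ΣxΣy = 1042.1 − 1037.04 = 5.06
nΣx² − (Σx)² = 571.3 − 538.24 = 33.06; nΣy² − (Σy)² = 2019.45 − 1998.09 = 21.36
r = 5.06 / √(33.06 × 21.36) = 5.06 / 26.5737 ≈ 0.190

0.190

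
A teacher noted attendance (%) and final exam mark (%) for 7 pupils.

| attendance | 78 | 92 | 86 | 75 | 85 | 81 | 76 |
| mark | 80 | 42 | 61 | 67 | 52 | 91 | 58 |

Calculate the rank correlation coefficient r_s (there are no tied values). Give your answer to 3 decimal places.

-0.500

Rank attendance: 3, 7, 6, 1, 5, 4, 2
Rank mark: 6, 1, 4, 5, 2, 7, 3
d = rank(attendance) − rank(mark): -3, 6, 2, -4, 3, -3, -1; Σd² = 84
ρ = 1 − 6Σd² / [n(n²−1)] = 1 − 6×84 / (7×48) = 1 − 504/336 ≈ -0.500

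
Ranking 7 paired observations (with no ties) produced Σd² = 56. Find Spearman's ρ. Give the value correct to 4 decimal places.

0.0000

ρ = 1 − 6Σd² / [n(n²−1)] = 1 − 6×56 / (7×48)
  = 1 − 336/336 = 1 − 1.00000 ≈ 0.0000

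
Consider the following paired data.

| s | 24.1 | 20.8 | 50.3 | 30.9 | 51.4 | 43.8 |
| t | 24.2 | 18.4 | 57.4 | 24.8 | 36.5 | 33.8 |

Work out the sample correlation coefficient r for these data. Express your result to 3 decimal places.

0.839

n = 6, Σs = 221.3, Σt = 195.1, Σs² = 9058.75, Σt² = 7308.69, Σst = 7976.02
nΣst − ΣsΣt = 47856.12 − 43175.63 = 4680.49
nΣs² − (Σs)² = 54352.5 − 48973.69 = 5378.81; nΣt² − (Σt)² = 43852.14 − 38064.01 = 5788.13
r = 4680.49 / √(5378.81 × 5788.13) = 4680.49 / 5579.7179 ≈ 0.839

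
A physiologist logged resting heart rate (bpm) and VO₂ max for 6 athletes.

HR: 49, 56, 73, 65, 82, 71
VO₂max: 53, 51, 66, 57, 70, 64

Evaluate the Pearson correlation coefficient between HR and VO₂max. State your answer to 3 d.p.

0.948

n = 6, Σx = 396, Σy = 361, Σx² = 26856, Σy² = 22011, Σxy = 24260
nΣxy − ΣxΣy = 145560 − 142956 = 2604
nΣx² − (Σx)² = 161136 − 156816 = 4320; nΣy² − (Σy)² = 132066 − 130321 = 1745
r = 2604 / √(4320 × 1745) = 2604 / 2745.6147 ≈ 0.948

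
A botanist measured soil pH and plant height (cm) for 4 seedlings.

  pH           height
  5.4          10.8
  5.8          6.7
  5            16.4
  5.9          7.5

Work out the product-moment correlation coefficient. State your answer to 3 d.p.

-0.976

n = 4, Σx = 22.1, Σy = 41.4, Σx² = 122.61, Σy² = 486.74, Σxy = 223.43
nΣxy − ΣxΣy = 893.72 − 914.94 = -21.22
nΣx² − (Σx)² = 490.44 − 488.41 = 2.03; nΣy² − (Σy)² = 1946.96 − 1713.96 = 233
r = -21.22 / √(2.03 × 233) = -21.22 / 21.7483 ≈ -0.976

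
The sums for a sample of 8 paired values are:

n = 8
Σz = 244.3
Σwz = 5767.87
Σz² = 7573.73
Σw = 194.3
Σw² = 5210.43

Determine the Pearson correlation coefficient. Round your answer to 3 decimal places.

r = (nΣwz − ΣwΣz) / √[(nΣw² − (Σw)²)(nΣz² − (Σz)²)]
Numerator: 8×5767.87 − 194.3×244.3 = -1324.53
Denominator: √[(41683.44 − 37752.49)(60589.84 − 59682.49)] = √[3930.95 × 907.35] = 1888.5835
r = -1324.53 / 1888.5835 ≈ -0.701

-0.701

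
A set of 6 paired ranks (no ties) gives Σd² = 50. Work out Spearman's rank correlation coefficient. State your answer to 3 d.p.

ρ = 1 − 6Σd² / [n(n²−1)] = 1 − 6×50 / (6×35)
  = 1 − 300/210 = 1 − 1.4286 ≈ -0.429

-0.429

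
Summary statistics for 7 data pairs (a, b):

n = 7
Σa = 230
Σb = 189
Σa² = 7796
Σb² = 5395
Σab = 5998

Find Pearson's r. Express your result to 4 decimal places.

-0.8027

r = (nΣab − ΣaΣb) / √[(nΣa² − (Σa)²)(nΣb² − (Σb)²)]
Numerator: 7×5998 − 230×189 = -1484
Denominator: √[(54572 − 52900)(37765 − 35721)] = √[1672 × 2044] = 1848.6665
r = -1484 / 1848.6665 ≈ -0.8027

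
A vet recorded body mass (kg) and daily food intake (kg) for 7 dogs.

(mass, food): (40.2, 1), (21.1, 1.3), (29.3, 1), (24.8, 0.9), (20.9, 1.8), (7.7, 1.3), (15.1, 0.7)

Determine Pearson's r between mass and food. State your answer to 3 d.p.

-0.196

n = 7, Σx = 159.1, Σy = 8, Σx² = 4258.89, Σy² = 9.92, Σxy = 177.45
nΣxy − ΣxΣy = 1242.15 − 1272.8 = -30.65
nΣx² − (Σx)² = 29812.23 − 25312.81 = 4499.42; nΣy² − (Σy)² = 69.44 − 64 = 5.44
r = -30.65 / √(4499.42 × 5.44) = -30.65 / 156.4508 ≈ -0.196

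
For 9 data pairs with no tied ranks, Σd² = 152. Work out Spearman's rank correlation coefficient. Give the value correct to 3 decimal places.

-0.267

ρ = 1 − 6Σd² / [n(n²−1)] = 1 − 6×152 / (9×80)
  = 1 − 912/720 = 1 − 1.2667 ≈ -0.267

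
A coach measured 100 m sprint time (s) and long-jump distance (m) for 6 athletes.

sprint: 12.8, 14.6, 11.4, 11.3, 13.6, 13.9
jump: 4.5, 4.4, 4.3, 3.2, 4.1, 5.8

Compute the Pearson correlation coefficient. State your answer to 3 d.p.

n = 6, Σx = 77.6, Σy = 26.3, Σx² = 1012.82, Σy² = 118.79, Σxy = 343.4
nΣxy − ΣxΣy = 2060.4 − 2040.88 = 19.52
nΣx² − (Σx)² = 6076.92 − 6021.76 = 55.16; nΣy² − (Σy)² = 712.74 − 691.69 = 21.05
r = 19.52 / √(55.16 × 21.05) = 19.52 / 34.0752 ≈ 0.573

0.573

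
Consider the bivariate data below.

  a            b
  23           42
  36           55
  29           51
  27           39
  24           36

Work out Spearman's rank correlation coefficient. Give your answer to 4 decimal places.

Rank a: 1, 5, 4, 3, 2
Rank b: 3, 5, 4, 2, 1
d = rank(a) − rank(b): -2, 0, 0, 1, 1; Σd² = 6
ρ = 1 − 6Σd² / [n(n²−1)] = 1 − 6×6 / (5×24) = 1 − 36/120 ≈ 0.7000

0.7000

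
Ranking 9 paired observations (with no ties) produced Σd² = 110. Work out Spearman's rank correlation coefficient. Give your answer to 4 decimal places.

ρ = 1 − 6Σd² / [n(n²−1)] = 1 − 6×110 / (9×80)
  = 1 − 660/720 = 1 − 0.91667 ≈ 0.0833

0.0833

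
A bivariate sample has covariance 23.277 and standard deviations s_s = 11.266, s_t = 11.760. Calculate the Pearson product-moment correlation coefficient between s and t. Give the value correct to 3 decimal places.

0.176

r = Cov(s,t) / (s_s · s_t) = 23.277 / (11.266 × 11.760)
  = 23.277 / 132.4882 ≈ 0.176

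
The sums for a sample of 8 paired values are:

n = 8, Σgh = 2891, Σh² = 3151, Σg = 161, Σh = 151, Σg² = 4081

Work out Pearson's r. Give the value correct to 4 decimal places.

-0.2940

r = (nΣgh − ΣgΣh) / √[(nΣg² − (Σg)²)(nΣh² − (Σh)²)]
Numerator: 8×2891 − 161×151 = -1183
Denominator: √[(32648 − 25921)(25208 − 22801)] = √[6727 × 2407] = 4023.9146
r = -1183 / 4023.9146 ≈ -0.2940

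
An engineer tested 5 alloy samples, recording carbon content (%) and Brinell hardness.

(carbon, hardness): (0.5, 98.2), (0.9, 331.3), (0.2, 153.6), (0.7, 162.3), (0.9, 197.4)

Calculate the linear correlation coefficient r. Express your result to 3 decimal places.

0.635

n = 5, Σx = 3.2, Σy = 942.8, Σx² = 2.4, Σy² = 208303.94, Σxy = 669.26
nΣxy − ΣxΣy = 3346.3 − 3016.96 = 329.34
nΣx² − (Σx)² = 12 − 10.24 = 1.76; nΣy² − (Σy)² = 1041519.7 − 888871.84 = 152647.86
r = 329.34 / √(1.76 × 152647.86) = 329.34 / 518.3244 ≈ 0.635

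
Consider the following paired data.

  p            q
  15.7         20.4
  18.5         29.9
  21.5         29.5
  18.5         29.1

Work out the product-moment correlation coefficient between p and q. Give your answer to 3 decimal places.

n = 4, Σp = 74.2, Σq = 108.9, Σp² = 1393.24, Σq² = 3027.23, Σpq = 2046.03
nΣpq − ΣpΣq = 8184.12 − 8080.38 = 103.74
nΣp² − (Σp)² = 5572.96 − 5505.64 = 67.32; nΣq² − (Σq)² = 12108.92 − 11859.21 = 249.71
r = 103.74 / √(67.32 × 249.71) = 103.74 / 129.6552 ≈ 0.800

0.800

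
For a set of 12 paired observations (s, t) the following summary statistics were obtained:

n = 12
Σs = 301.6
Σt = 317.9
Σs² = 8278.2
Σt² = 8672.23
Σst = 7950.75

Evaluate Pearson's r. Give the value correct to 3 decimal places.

-0.094

r = (nΣst − ΣsΣt) / √[(nΣs² − (Σs)²)(nΣt² − (Σt)²)]
Numerator: 12×7950.75 − 301.6×317.9 = -469.64
Denominator: √[(99338.4 − 90962.56)(104066.76 − 101060.41)] = √[8375.84 × 3006.35] = 5018.0381
r = -469.64 / 5018.0381 ≈ -0.094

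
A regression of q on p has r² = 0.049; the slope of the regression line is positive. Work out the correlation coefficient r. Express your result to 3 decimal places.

|r| = √0.049 = 0.221
The association is positive, so r = 0.221.

0.221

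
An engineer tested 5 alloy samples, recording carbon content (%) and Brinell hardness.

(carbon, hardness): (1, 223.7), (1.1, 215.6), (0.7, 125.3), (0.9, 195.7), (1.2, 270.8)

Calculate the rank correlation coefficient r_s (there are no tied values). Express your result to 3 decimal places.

0.900

Rank carbon: 3, 4, 1, 2, 5
Rank hardness: 4, 3, 1, 2, 5
d = rank(carbon) − rank(hardness): -1, 1, 0, 0, 0; Σd² = 2
ρ = 1 − 6Σd² / [n(n²−1)] = 1 − 6×2 / (5×24) = 1 − 12/120 ≈ 0.900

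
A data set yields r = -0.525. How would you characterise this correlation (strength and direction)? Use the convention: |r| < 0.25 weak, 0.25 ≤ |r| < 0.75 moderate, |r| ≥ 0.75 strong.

moderate negative

r = -0.525 < 0 so the relationship is negative.
|r| = 0.525, which falls in the moderate range.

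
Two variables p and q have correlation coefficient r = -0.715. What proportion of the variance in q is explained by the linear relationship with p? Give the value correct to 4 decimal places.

r² = (-0.715)² = 0.5112

0.5112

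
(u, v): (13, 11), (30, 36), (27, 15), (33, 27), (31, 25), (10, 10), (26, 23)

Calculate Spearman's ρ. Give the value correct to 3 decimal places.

Rank u: 2, 5, 4, 7, 6, 1, 3
Rank v: 2, 7, 3, 6, 5, 1, 4
d = rank(u) − rank(v): 0, -2, 1, 1, 1, 0, -1; Σd² = 8
ρ = 1 − 6Σd² / [n(n²−1)] = 1 − 6×8 / (7×48) = 1 − 48/336 ≈ 0.857

0.857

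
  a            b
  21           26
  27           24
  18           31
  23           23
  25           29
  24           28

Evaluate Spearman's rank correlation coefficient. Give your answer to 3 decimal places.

Rank a: 2, 6, 1, 3, 5, 4
Rank b: 3, 2, 6, 1, 5, 4
d = rank(a) − rank(b): -1, 4, -5, 2, 0, 0; Σd² = 46
ρ = 1 − 6Σd² / [n(n²−1)] = 1 − 6×46 / (6×35) = 1 − 276/210 ≈ -0.314

-0.314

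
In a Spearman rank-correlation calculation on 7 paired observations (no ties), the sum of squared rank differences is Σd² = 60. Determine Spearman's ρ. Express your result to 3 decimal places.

-0.071

ρ = 1 − 6Σd² / [n(n²−1)] = 1 − 6×60 / (7×48)
  = 1 − 360/336 = 1 − 1.0714 ≈ -0.071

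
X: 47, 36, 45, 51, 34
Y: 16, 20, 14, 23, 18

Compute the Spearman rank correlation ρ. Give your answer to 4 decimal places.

Rank X: 4, 2, 3, 5, 1
Rank Y: 2, 4, 1, 5, 3
d = rank(X) − rank(Y): 2, -2, 2, 0, -2; Σd² = 16
ρ = 1 − 6Σd² / [n(n²−1)] = 1 − 6×16 / (5×24) = 1 − 96/120 ≈ 0.2000

0.2000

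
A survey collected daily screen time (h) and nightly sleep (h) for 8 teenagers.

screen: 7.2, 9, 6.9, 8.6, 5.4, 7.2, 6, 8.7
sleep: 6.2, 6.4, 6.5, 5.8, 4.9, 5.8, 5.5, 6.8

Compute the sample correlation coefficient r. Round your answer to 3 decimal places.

0.729

n = 8, Σx = 59, Σy = 47.9, Σx² = 447.1, Σy² = 289.43, Σxy = 357.35
nΣxy − ΣxΣy = 2858.8 − 2826.1 = 32.7
nΣx² − (Σx)² = 3576.8 − 3481 = 95.8; nΣy² − (Σy)² = 2315.44 − 2294.41 = 21.03
r = 32.7 / √(95.8 × 21.03) = 32.7 / 44.8851 ≈ 0.729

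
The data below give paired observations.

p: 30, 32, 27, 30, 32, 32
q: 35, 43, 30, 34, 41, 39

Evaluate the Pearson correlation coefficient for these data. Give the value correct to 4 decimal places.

n = 6, Σp = 183, Σq = 222, Σp² = 5601, Σq² = 8332, Σpq = 6816
nΣpq − ΣpΣq = 40896 − 40626 = 270
nΣp² − (Σp)² = 33606 − 33489 = 117; nΣq² − (Σq)² = 49992 − 49284 = 708
r = 270 / √(117 × 708) = 270 / 287.8124 ≈ 0.9381

0.9381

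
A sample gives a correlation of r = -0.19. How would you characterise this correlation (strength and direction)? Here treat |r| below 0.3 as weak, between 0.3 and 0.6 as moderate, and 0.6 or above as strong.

weak negative

r = -0.19 < 0 so the relationship is negative.
|r| = 0.19, which falls in the weak range.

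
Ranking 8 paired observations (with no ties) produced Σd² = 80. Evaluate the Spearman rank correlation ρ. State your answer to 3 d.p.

0.048

ρ = 1 − 6Σd² / [n(n²−1)] = 1 − 6×80 / (8×63)
  = 1 − 480/504 = 1 − 0.9524 ≈ 0.048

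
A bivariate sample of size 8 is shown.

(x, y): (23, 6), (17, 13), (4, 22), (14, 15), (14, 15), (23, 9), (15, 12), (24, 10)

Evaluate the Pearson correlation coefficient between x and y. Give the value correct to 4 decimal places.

-0.9505

n = 8, Σx = 134, Σy = 102, Σx² = 2556, Σy² = 1464, Σxy = 1494
nΣxy − ΣxΣy = 11952 − 13668 = -1716
nΣx² − (Σx)² = 20448 − 17956 = 2492; nΣy² − (Σy)² = 11712 − 10404 = 1308
r = -1716 / √(2492 × 1308) = -1716 / 1805.4185 ≈ -0.9505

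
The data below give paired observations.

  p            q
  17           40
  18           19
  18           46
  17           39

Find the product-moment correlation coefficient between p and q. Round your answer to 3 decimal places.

n = 4, Σp = 70, Σq = 144, Σp² = 1226, Σq² = 5598, Σpq = 2513
nΣpq − ΣpΣq = 10052 − 10080 = -28
nΣp² − (Σp)² = 4904 − 4900 = 4; nΣq² − (Σq)² = 22392 − 20736 = 1656
r = -28 / √(4 × 1656) = -28 / 81.3880 ≈ -0.344

-0.344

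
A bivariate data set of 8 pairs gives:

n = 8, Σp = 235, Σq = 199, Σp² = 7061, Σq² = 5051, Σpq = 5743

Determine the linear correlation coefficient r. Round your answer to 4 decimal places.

r = (nΣpq − ΣpΣq) / √[(nΣp² − (Σp)²)(nΣq² − (Σq)²)]
Numerator: 8×5743 − 235×199 = -821
Denominator: √[(56488 − 55225)(40408 − 39601)] = √[1263 × 807] = 1009.5747
r = -821 / 1009.5747 ≈ -0.8132

-0.8132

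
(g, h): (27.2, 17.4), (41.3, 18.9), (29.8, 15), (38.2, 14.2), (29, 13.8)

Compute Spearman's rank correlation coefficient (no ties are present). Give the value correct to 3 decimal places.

0.300

Rank g: 1, 5, 3, 4, 2
Rank h: 4, 5, 3, 2, 1
d = rank(g) − rank(h): -3, 0, 0, 2, 1; Σd² = 14
ρ = 1 − 6Σd² / [n(n²−1)] = 1 − 6×14 / (5×24) = 1 − 84/120 ≈ 0.300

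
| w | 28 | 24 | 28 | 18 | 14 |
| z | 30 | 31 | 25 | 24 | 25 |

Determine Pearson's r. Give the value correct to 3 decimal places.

n = 5, Σw = 112, Σz = 135, Σw² = 2664, Σz² = 3687, Σwz = 3066
nΣwz − ΣwΣz = 15330 − 15120 = 210
nΣw² − (Σw)² = 13320 − 12544 = 776; nΣz² − (Σz)² = 18435 − 18225 = 210
r = 210 / √(776 × 210) = 210 / 403.6830 ≈ 0.520

0.520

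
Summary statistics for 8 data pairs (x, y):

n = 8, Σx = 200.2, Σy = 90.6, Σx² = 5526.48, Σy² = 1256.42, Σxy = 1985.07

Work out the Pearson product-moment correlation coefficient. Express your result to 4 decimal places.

r = (nΣxy − ΣxΣy) / √[(nΣx² − (Σx)²)(nΣy² − (Σy)²)]
Numerator: 8×1985.07 − 200.2×90.6 = -2257.56
Denominator: √[(44211.84 − 40080.04)(10051.36 − 8208.36)] = √[4131.8 × 1843] = 2759.5122
r = -2257.56 / 2759.5122 ≈ -0.8181

-0.8181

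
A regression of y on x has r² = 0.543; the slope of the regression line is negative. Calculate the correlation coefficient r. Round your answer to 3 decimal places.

|r| = √0.543 = 0.737
The association is negative, so r = −0.737.

-0.737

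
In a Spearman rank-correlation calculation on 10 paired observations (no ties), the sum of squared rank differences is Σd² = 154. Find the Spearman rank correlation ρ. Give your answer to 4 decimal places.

ρ = 1 − 6Σd² / [n(n²−1)] = 1 − 6×154 / (10×99)
  = 1 − 924/990 = 1 − 0.93333 ≈ 0.0667

0.0667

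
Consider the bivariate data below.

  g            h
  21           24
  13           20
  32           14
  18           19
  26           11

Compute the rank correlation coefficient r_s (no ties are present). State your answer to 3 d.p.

Rank g: 3, 1, 5, 2, 4
Rank h: 5, 4, 2, 3, 1
d = rank(g) − rank(h): -2, -3, 3, -1, 3; Σd² = 32
ρ = 1 − 6Σd² / [n(n²−1)] = 1 − 6×32 / (5×24) = 1 − 192/120 ≈ -0.600

-0.600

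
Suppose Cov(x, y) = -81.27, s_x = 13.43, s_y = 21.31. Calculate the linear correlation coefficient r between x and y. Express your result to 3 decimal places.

r = Cov(x,y) / (s_x · s_y) = -81.27 / (13.43 × 21.31)
  = -81.27 / 286.1933 ≈ -0.284

-0.284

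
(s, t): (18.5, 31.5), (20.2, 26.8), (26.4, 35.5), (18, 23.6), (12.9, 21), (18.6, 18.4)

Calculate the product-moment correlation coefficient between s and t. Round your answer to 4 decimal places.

0.7407

n = 6, Σs = 114.6, Σt = 156.8, Σs² = 2283.62, Σt² = 4307.26, Σst = 3099.25
nΣst − ΣsΣt = 18595.5 − 17969.28 = 626.22
nΣs² − (Σs)² = 13701.72 − 13133.16 = 568.56; nΣt² − (Σt)² = 25843.56 − 24586.24 = 1257.32
r = 626.22 / √(568.56 × 1257.32) = 626.22 / 845.4950 ≈ 0.7407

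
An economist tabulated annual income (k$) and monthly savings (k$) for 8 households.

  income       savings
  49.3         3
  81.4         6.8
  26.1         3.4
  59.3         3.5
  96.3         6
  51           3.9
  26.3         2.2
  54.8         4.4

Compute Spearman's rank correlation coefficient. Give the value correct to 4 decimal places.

0.8333

Rank income: 3, 7, 1, 6, 8, 4, 2, 5
Rank savings: 2, 8, 3, 4, 7, 5, 1, 6
d = rank(income) − rank(savings): 1, -1, -2, 2, 1, -1, 1, -1; Σd² = 14
ρ = 1 − 6Σd² / [n(n²−1)] = 1 − 6×14 / (8×63) = 1 − 84/504 ≈ 0.8333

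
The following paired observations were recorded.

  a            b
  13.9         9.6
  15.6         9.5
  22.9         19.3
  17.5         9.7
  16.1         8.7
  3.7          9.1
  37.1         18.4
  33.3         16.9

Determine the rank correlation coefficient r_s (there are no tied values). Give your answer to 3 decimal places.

Rank a: 2, 3, 6, 5, 4, 1, 8, 7
Rank b: 4, 3, 8, 5, 1, 2, 7, 6
d = rank(a) − rank(b): -2, 0, -2, 0, 3, -1, 1, 1; Σd² = 20
ρ = 1 − 6Σd² / [n(n²−1)] = 1 − 6×20 / (8×63) = 1 − 120/504 ≈ 0.762

0.762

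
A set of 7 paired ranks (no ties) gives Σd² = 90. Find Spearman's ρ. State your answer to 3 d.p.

-0.607

ρ = 1 − 6Σd² / [n(n²−1)] = 1 − 6×90 / (7×48)
  = 1 − 540/336 = 1 − 1.6071 ≈ -0.607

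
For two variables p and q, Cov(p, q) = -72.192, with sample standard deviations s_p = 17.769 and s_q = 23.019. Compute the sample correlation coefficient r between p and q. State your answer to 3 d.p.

r = Cov(p,q) / (s_p · s_q) = -72.192 / (17.769 × 23.019)
  = -72.192 / 409.0246 ≈ -0.176

-0.176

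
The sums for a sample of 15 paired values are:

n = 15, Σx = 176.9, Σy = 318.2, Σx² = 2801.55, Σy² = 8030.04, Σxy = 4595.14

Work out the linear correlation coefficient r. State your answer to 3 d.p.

0.880

r = (nΣxy − ΣxΣy) / √[(nΣx² − (Σx)²)(nΣy² − (Σy)²)]
Numerator: 15×4595.14 − 176.9×318.2 = 12637.52
Denominator: √[(42023.25 − 31293.61)(120450.6 − 101251.24)] = √[10729.64 × 19199.36] = 14352.7775
r = 12637.52 / 14352.7775 ≈ 0.880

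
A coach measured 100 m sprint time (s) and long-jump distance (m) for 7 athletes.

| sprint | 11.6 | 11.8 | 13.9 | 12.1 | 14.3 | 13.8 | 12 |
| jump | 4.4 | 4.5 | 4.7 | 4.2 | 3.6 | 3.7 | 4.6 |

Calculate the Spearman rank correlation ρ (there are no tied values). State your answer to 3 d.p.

-0.321

Rank sprint: 1, 2, 6, 4, 7, 5, 3
Rank jump: 4, 5, 7, 3, 1, 2, 6
d = rank(sprint) − rank(jump): -3, -3, -1, 1, 6, 3, -3; Σd² = 74
ρ = 1 − 6Σd² / [n(n²−1)] = 1 − 6×74 / (7×48) = 1 − 444/336 ≈ -0.321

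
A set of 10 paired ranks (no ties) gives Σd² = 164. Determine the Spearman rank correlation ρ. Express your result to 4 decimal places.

ρ = 1 − 6Σd² / [n(n²−1)] = 1 − 6×164 / (10×99)
  = 1 − 984/990 = 1 − 0.99394 ≈ 0.0061

0.0061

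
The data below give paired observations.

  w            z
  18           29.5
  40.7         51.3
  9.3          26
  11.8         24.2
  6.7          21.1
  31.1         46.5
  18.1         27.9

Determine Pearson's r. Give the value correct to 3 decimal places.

0.978

n = 7, Σw = 135.7, Σz = 226.5, Σw² = 3545.93, Σz² = 8149.45, Σwz = 5238.78
nΣwz − ΣwΣz = 36671.46 − 30736.05 = 5935.41
nΣw² − (Σw)² = 24821.51 − 18414.49 = 6407.02; nΣz² − (Σz)² = 57046.15 − 51302.25 = 5743.9
r = 5935.41 / √(6407.02 × 5743.9) = 5935.41 / 6066.4060 ≈ 0.978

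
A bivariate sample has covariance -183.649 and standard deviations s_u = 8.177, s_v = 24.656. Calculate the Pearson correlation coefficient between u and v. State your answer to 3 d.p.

-0.911

r = Cov(u,v) / (s_u · s_v) = -183.649 / (8.177 × 24.656)
  = -183.649 / 201.6121 ≈ -0.911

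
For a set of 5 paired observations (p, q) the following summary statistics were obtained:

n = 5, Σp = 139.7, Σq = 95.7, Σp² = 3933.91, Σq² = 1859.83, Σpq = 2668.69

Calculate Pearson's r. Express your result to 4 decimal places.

r = (nΣpq − ΣpΣq) / √[(nΣp² − (Σp)²)(nΣq² − (Σq)²)]
Numerator: 5×2668.69 − 139.7×95.7 = -25.84
Denominator: √[(19669.55 − 19516.09)(9299.15 − 9158.49)] = √[153.46 × 140.66] = 146.9207
r = -25.84 / 146.9207 ≈ -0.1759

-0.1759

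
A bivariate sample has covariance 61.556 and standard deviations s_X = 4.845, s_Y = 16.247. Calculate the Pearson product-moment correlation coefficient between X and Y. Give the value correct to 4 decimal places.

0.7820

r = Cov(X,Y) / (s_X · s_Y) = 61.556 / (4.845 × 16.247)
  = 61.556 / 78.7167 ≈ 0.7820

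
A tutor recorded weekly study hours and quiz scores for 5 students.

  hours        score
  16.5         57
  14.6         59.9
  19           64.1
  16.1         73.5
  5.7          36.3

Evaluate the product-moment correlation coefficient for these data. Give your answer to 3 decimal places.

0.862

n = 5, Σx = 71.9, Σy = 290.8, Σx² = 1138.11, Σy² = 17665.76, Σxy = 4423.2
nΣxy − ΣxΣy = 22116 − 20908.52 = 1207.48
nΣx² − (Σx)² = 5690.55 − 5169.61 = 520.94; nΣy² − (Σy)² = 88328.8 − 84564.64 = 3764.16
r = 1207.48 / √(520.94 × 3764.16) = 1207.48 / 1400.3219 ≈ 0.862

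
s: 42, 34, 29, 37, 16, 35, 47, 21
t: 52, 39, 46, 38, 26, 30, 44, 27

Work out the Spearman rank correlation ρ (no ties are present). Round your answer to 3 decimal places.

0.643

Rank s: 7, 4, 3, 6, 1, 5, 8, 2
Rank t: 8, 5, 7, 4, 1, 3, 6, 2
d = rank(s) − rank(t): -1, -1, -4, 2, 0, 2, 2, 0; Σd² = 30
ρ = 1 − 6Σd² / [n(n²−1)] = 1 − 6×30 / (8×63) = 1 − 180/504 ≈ 0.643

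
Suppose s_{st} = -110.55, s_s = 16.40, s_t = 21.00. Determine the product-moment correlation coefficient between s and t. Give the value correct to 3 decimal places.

r = Cov(s,t) / (s_s · s_t) = -110.55 / (16.40 × 21.00)
  = -110.55 / 344.4000 ≈ -0.321

-0.321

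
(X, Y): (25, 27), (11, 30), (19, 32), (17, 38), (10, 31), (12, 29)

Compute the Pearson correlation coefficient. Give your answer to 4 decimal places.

n = 6, ΣX = 94, ΣY = 187, ΣX² = 1640, ΣY² = 5899, ΣXY = 2917
nΣXY − ΣXΣY = 17502 − 17578 = -76
nΣX² − (ΣX)² = 9840 − 8836 = 1004; nΣY² − (ΣY)² = 35394 − 34969 = 425
r = -76 / √(1004 × 425) = -76 / 653.2228 ≈ -0.1163

-0.1163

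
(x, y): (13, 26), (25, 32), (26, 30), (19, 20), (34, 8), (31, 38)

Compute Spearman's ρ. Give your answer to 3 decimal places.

Rank x: 1, 3, 4, 2, 6, 5
Rank y: 3, 5, 4, 2, 1, 6
d = rank(x) − rank(y): -2, -2, 0, 0, 5, -1; Σd² = 34
ρ = 1 − 6Σd² / [n(n²−1)] = 1 − 6×34 / (6×35) = 1 − 204/210 ≈ 0.029

0.029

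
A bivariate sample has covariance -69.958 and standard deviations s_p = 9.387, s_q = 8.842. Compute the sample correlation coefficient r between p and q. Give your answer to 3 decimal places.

r = Cov(p,q) / (s_p · s_q) = -69.958 / (9.387 × 8.842)
  = -69.958 / 82.9999 ≈ -0.843

-0.843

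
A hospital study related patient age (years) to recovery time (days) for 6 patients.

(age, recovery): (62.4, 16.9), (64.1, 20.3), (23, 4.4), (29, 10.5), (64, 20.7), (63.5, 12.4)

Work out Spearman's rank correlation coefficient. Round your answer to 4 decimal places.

0.8857

Rank age: 3, 6, 1, 2, 5, 4
Rank recovery: 4, 5, 1, 2, 6, 3
d = rank(age) − rank(recovery): -1, 1, 0, 0, -1, 1; Σd² = 4
ρ = 1 − 6Σd² / [n(n²−1)] = 1 − 6×4 / (6×35) = 1 − 24/210 ≈ 0.8857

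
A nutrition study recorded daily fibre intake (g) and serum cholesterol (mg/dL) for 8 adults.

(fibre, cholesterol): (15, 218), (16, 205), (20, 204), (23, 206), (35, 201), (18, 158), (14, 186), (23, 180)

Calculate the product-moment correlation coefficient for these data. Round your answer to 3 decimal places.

n = 8, Σx = 164, Σy = 1558, Σx² = 3684, Σy² = 305962, Σxy = 31991
nΣxy − ΣxΣy = 255928 − 255512 = 416
nΣx² − (Σx)² = 29472 − 26896 = 2576; nΣy² − (Σy)² = 2447696 − 2427364 = 20332
r = 416 / √(2576 × 20332) = 416 / 7237.0734 ≈ 0.057

0.057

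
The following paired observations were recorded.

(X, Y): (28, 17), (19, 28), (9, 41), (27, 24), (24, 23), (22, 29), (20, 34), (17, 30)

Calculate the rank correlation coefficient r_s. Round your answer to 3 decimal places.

Rank X: 8, 3, 1, 7, 6, 5, 4, 2
Rank Y: 1, 4, 8, 3, 2, 5, 7, 6
d = rank(X) − rank(Y): 7, -1, -7, 4, 4, 0, -3, -4; Σd² = 156
ρ = 1 − 6Σd² / [n(n²−1)] = 1 − 6×156 / (8×63) = 1 − 936/504 ≈ -0.857

-0.857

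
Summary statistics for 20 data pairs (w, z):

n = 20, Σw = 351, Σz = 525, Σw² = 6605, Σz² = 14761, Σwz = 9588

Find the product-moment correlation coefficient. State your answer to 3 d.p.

r = (nΣwz − ΣwΣz) / √[(nΣw² − (Σw)²)(nΣz² − (Σz)²)]
Numerator: 20×9588 − 351×525 = 7485
Denominator: √[(132100 − 123201)(295220 − 275625)] = √[8899 × 19595] = 13205.1469
r = 7485 / 13205.1469 ≈ 0.567

0.567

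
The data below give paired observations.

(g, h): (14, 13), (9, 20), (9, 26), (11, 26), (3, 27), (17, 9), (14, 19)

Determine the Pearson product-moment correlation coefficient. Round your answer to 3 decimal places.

n = 7, Σg = 77, Σh = 140, Σg² = 973, Σh² = 3092, Σgh = 1382
nΣgh − ΣgΣh = 9674 − 10780 = -1106
nΣg² − (Σg)² = 6811 − 5929 = 882; nΣh² − (Σh)² = 21644 − 19600 = 2044
r = -1106 / √(882 × 2044) = -1106 / 1342.6869 ≈ -0.824

-0.824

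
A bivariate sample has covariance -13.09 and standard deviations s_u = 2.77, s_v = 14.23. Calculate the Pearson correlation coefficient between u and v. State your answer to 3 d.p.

r = Cov(u,v) / (s_u · s_v) = -13.09 / (2.77 × 14.23)
  = -13.09 / 39.4171 ≈ -0.332

-0.332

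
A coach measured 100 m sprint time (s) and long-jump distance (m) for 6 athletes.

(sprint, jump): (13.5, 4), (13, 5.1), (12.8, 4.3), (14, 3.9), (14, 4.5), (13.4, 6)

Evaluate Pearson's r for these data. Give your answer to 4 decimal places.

-0.2888

n = 6, Σx = 80.7, Σy = 27.8, Σx² = 1086.65, Σy² = 131.96, Σxy = 373.34
nΣxy − ΣxΣy = 2240.04 − 2243.46 = -3.42
nΣx² − (Σx)² = 6519.9 − 6512.49 = 7.41; nΣy² − (Σy)² = 791.76 − 772.84 = 18.92
r = -3.42 / √(7.41 × 18.92) = -3.42 / 11.8405 ≈ -0.2888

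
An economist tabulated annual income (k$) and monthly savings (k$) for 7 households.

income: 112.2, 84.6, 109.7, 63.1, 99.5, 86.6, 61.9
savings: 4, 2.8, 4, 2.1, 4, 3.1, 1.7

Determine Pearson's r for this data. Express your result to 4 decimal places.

n = 7, Σx = 617.6, Σy = 21.7, Σx² = 56993.12, Σy² = 72.75, Σxy = 2028.68
nΣxy − ΣxΣy = 14200.76 − 13401.92 = 798.84
nΣx² − (Σx)² = 398951.84 − 381429.76 = 17522.08; nΣy² − (Σy)² = 509.25 − 470.89 = 38.36
r = 798.84 / √(17522.08 × 38.36) = 798.84 / 819.8457 ≈ 0.9744

0.9744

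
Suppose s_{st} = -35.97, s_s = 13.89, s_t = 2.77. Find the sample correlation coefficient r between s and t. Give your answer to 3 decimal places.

-0.935

r = Cov(s,t) / (s_s · s_t) = -35.97 / (13.89 × 2.77)
  = -35.97 / 38.4753 ≈ -0.935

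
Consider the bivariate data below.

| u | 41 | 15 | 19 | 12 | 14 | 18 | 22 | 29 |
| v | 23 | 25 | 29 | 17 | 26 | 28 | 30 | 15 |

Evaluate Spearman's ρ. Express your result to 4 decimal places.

Rank u: 8, 3, 5, 1, 2, 4, 6, 7
Rank v: 3, 4, 7, 2, 5, 6, 8, 1
d = rank(u) − rank(v): 5, -1, -2, -1, -3, -2, -2, 6; Σd² = 84
ρ = 1 − 6Σd² / [n(n²−1)] = 1 − 6×84 / (8×63) = 1 − 504/504 ≈ 0.0000

0.0000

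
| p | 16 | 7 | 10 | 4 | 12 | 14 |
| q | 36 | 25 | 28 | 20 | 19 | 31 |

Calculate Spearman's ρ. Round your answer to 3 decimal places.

0.657

Rank p: 6, 2, 3, 1, 4, 5
Rank q: 6, 3, 4, 2, 1, 5
d = rank(p) − rank(q): 0, -1, -1, -1, 3, 0; Σd² = 12
ρ = 1 − 6Σd² / [n(n²−1)] = 1 − 6×12 / (6×35) = 1 − 72/210 ≈ 0.657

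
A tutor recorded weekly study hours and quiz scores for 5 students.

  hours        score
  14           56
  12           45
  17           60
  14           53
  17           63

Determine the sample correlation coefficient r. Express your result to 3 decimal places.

n = 5, Σx = 74, Σy = 277, Σx² = 1114, Σy² = 15539, Σxy = 4157
nΣxy − ΣxΣy = 20785 − 20498 = 287
nΣx² − (Σx)² = 5570 − 5476 = 94; nΣy² − (Σy)² = 77695 − 76729 = 966
r = 287 / √(94 × 966) = 287 / 301.3370 ≈ 0.952

0.952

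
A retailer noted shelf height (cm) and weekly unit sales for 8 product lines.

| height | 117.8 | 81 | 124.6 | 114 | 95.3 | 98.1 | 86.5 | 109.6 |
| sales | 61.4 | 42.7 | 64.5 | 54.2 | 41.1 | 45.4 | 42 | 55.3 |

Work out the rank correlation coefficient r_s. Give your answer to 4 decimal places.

Rank height: 7, 1, 8, 6, 3, 4, 2, 5
Rank sales: 7, 3, 8, 5, 1, 4, 2, 6
d = rank(height) − rank(sales): 0, -2, 0, 1, 2, 0, 0, -1; Σd² = 10
ρ = 1 − 6Σd² / [n(n²−1)] = 1 − 6×10 / (8×63) = 1 − 60/504 ≈ 0.8810

0.8810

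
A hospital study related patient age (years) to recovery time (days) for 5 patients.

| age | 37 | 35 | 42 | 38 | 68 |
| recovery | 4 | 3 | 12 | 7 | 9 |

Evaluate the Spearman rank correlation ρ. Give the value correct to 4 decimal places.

Rank age: 2, 1, 4, 3, 5
Rank recovery: 2, 1, 5, 3, 4
d = rank(age) − rank(recovery): 0, 0, -1, 0, 1; Σd² = 2
ρ = 1 − 6Σd² / [n(n²−1)] = 1 − 6×2 / (5×24) = 1 − 12/120 ≈ 0.9000

0.9000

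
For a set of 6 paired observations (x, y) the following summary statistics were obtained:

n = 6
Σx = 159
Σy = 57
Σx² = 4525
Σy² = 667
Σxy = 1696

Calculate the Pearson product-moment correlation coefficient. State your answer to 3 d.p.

r = (nΣxy − ΣxΣy) / √[(nΣx² − (Σx)²)(nΣy² − (Σy)²)]
Numerator: 6×1696 − 159×57 = 1113
Denominator: √[(27150 − 25281)(4002 − 3249)] = √[1869 × 753] = 1186.3208
r = 1113 / 1186.3208 ≈ 0.938

0.938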